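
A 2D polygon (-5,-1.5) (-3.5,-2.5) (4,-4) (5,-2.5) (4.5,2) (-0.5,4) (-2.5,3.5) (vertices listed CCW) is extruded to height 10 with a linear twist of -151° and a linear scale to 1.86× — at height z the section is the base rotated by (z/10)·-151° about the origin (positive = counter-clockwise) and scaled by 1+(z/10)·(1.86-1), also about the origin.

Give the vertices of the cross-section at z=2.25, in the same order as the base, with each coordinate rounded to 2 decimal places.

t = z/height = 2.25/10 = 0.225
s = 1 + (scale-1)·z/height = 1 + (1.86-1)·2.25/10 = 1.193500
θ = twist·z/height = -151°·2.25/10 = -33.9750° = -0.592976 rad
cos θ = 0.829281, sin θ = -0.558831 (intermediates below are computed at full precision and shown rounded to 5 d.p.)
v1: (-5,-1.5) → rotate → (-4.98465,1.55023) → ×s → (-5.94918,1.85020) → (-5.95,1.85)
v2: (-3.5,-2.5) → rotate → (-4.29956,-0.11729) → ×s → (-5.13153,-0.13999) → (-5.13,-0.14)
v3: (4,-4) → rotate → (1.08180,-5.55245) → ×s → (1.29113,-6.62685) → (1.29,-6.63)
v4: (5,-2.5) → rotate → (2.74933,-4.86736) → ×s → (3.28132,-5.80919) → (3.28,-5.81)
v5: (4.5,2) → rotate → (4.84943,-0.85618) → ×s → (5.78779,-1.02185) → (5.79,-1.02)
v6: (-0.5,4) → rotate → (1.82068,3.59654) → ×s → (2.17299,4.29247) → (2.17,4.29)
v7: (-2.5,3.5) → rotate → (-0.11729,4.29956) → ×s → (-0.13999,5.13153) → (-0.14,5.13)

Cross-section at z=2.25: (-5.95,1.85) (-5.13,-0.14) (1.29,-6.63) (3.28,-5.81) (5.79,-1.02) (2.17,4.29) (-0.14,5.13)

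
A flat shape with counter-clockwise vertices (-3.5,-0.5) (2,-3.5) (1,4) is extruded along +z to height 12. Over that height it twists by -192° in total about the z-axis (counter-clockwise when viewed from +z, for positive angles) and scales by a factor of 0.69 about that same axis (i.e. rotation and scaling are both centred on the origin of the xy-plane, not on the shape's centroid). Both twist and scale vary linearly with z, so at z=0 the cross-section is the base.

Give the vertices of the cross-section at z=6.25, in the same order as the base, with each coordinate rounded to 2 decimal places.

Cross-section at z=6.25: (0.10,2.96) (-3.18,-1.14) (3.16,-1.41)

t = z/height = 6.25/12 = 0.520833
s = 1 + (scale-1)·z/height = 1 + (0.69-1)·6.25/12 = 0.838542
θ = twist·z/height = -192°·6.25/12 = -100.0000° = -1.745329 rad
cos θ = -0.173648, sin θ = -0.984808 (intermediates below are computed at full precision and shown rounded to 5 d.p.)
v1: (-3.5,-0.5) → rotate → (0.11536,3.53365) → ×s → (0.09674,2.96311) → (0.10,2.96)
v2: (2,-3.5) → rotate → (-3.79412,-1.36185) → ×s → (-3.18153,-1.14197) → (-3.18,-1.14)
v3: (1,4) → rotate → (3.76558,-1.67940) → ×s → (3.15760,-1.40825) → (3.16,-1.41)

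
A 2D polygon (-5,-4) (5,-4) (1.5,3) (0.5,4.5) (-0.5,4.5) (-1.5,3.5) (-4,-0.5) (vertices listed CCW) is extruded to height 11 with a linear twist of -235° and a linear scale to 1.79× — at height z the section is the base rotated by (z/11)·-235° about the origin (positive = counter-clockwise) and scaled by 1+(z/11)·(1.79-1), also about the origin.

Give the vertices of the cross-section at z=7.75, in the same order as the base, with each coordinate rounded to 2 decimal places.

t = z/height = 7.75/11 = 0.704545
s = 1 + (scale-1)·z/height = 1 + (1.79-1)·7.75/11 = 1.556591
θ = twist·z/height = -235°·7.75/11 = -165.5682° = -2.889710 rad
cos θ = -0.968445, sin θ = -0.249228 (intermediates below are computed at full precision and shown rounded to 5 d.p.)
v1: (-5,-4) → rotate → (3.84531,5.11992) → ×s → (5.98558,7.96962) → (5.99,7.97)
v2: (5,-4) → rotate → (-5.83914,2.62764) → ×s → (-9.08915,4.09016) → (-9.09,4.09)
v3: (1.5,3) → rotate → (-0.70498,-3.27918) → ×s → (-1.09737,-5.10434) → (-1.10,-5.10)
v4: (0.5,4.5) → rotate → (0.63730,-4.48262) → ×s → (0.99202,-6.97760) → (0.99,-6.98)
v5: (-0.5,4.5) → rotate → (1.60575,-4.23339) → ×s → (2.49949,-6.58965) → (2.50,-6.59)
v6: (-1.5,3.5) → rotate → (2.32496,-3.01572) → ×s → (3.61902,-4.69424) → (3.62,-4.69)
v7: (-4,-0.5) → rotate → (3.74917,1.48113) → ×s → (5.83592,2.30552) → (5.84,2.31)

Cross-section at z=7.75: (5.99,7.97) (-9.09,4.09) (-1.10,-5.10) (0.99,-6.98) (2.50,-6.59) (3.62,-4.69) (5.84,2.31)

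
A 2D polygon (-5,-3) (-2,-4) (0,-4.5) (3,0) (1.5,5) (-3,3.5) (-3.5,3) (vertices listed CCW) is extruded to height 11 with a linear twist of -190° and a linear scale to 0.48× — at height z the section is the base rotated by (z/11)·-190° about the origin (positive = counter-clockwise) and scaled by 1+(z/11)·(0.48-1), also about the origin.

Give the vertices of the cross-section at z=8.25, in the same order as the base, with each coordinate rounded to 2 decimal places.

Cross-section at z=8.25: (1.31,3.31) (-0.52,2.68) (-1.67,2.18) (-1.45,-1.11) (1.13,-2.98) (2.75,-0.58) (2.81,-0.15)

t = z/height = 8.25/11 = 0.75
s = 1 + (scale-1)·z/height = 1 + (0.48-1)·8.25/11 = 0.610000
θ = twist·z/height = -190°·8.25/11 = -142.5000° = -2.487094 rad
cos θ = -0.793353, sin θ = -0.608761 (intermediates below are computed at full precision and shown rounded to 5 d.p.)
v1: (-5,-3) → rotate → (2.14048,5.42387) → ×s → (1.30569,3.30856) → (1.31,3.31)
v2: (-2,-4) → rotate → (-0.84834,4.39094) → ×s → (-0.51749,2.67847) → (-0.52,2.68)
v3: (0,-4.5) → rotate → (-2.73943,3.57009) → ×s → (-1.67105,2.17775) → (-1.67,2.18)
v4: (3,0) → rotate → (-2.38006,-1.82628) → ×s → (-1.45184,-1.11403) → (-1.45,-1.11)
v5: (1.5,5) → rotate → (1.85378,-4.87991) → ×s → (1.13080,-2.97674) → (1.13,-2.98)
v6: (-3,3.5) → rotate → (4.51073,-0.95045) → ×s → (2.75154,-0.57978) → (2.75,-0.58)
v7: (-3.5,3) → rotate → (4.60302,-0.24940) → ×s → (2.80784,-0.15213) → (2.81,-0.15)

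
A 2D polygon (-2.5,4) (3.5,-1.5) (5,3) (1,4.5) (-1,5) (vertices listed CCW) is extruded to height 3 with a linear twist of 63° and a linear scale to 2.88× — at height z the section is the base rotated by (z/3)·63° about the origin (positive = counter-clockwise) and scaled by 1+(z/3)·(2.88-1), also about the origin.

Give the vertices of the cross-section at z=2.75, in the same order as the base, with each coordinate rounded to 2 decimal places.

Cross-section at z=2.75: (-12.85,0.05) (8.54,5.88) (0.36,15.88) (-8.91,8.84) (-12.97,4.96)

t = z/height = 2.75/3 = 0.916667
s = 1 + (scale-1)·z/height = 1 + (2.88-1)·2.75/3 = 2.723333
θ = twist·z/height = 63°·2.75/3 = 57.7500° = 1.007928 rad
cos θ = 0.533615, sin θ = 0.845728 (intermediates below are computed at full precision and shown rounded to 5 d.p.)
v1: (-2.5,4) → rotate → (-4.71695,0.02014) → ×s → (-12.84582,0.05484) → (-12.85,0.05)
v2: (3.5,-1.5) → rotate → (3.13624,2.15963) → ×s → (8.54103,5.88138) → (8.54,5.88)
v3: (5,3) → rotate → (0.13089,5.82948) → ×s → (0.35645,15.87562) → (0.36,15.88)
v4: (1,4.5) → rotate → (-3.27216,3.24699) → ×s → (-8.91118,8.84264) → (-8.91,8.84)
v5: (-1,5) → rotate → (-4.76225,1.82234) → ×s → (-12.96920,4.96285) → (-12.97,4.96)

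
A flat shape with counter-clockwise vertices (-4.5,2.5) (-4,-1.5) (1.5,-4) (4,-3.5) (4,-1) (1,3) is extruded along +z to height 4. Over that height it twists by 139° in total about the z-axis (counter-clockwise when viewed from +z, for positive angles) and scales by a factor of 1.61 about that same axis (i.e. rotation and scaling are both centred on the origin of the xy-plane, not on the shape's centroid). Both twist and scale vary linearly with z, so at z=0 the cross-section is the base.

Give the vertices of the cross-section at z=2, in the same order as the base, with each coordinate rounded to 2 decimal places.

Cross-section at z=2: (-5.11,-4.36) (0.01,-5.57) (5.57,0.01) (6.11,3.29) (3.05,4.43) (-3.21,2.59)

t = z/height = 2/4 = 0.5
s = 1 + (scale-1)·z/height = 1 + (1.61-1)·2/4 = 1.305000
θ = twist·z/height = 139°·2/4 = 69.5000° = 1.213004 rad
cos θ = 0.350207, sin θ = 0.936672 (intermediates below are computed at full precision and shown rounded to 5 d.p.)
v1: (-4.5,2.5) → rotate → (-3.91761,-3.33951) → ×s → (-5.11249,-4.35806) → (-5.11,-4.36)
v2: (-4,-1.5) → rotate → (0.00418,-4.27200) → ×s → (0.00545,-5.57496) → (0.01,-5.57)
v3: (1.5,-4) → rotate → (4.27200,0.00418) → ×s → (5.57496,0.00545) → (5.57,0.01)
v4: (4,-3.5) → rotate → (4.67918,2.52096) → ×s → (6.10633,3.28986) → (6.11,3.29)
v5: (4,-1) → rotate → (2.33750,3.39648) → ×s → (3.05044,4.43241) → (3.05,4.43)
v6: (1,3) → rotate → (-2.45981,1.98729) → ×s → (-3.21005,2.59342) → (-3.21,2.59)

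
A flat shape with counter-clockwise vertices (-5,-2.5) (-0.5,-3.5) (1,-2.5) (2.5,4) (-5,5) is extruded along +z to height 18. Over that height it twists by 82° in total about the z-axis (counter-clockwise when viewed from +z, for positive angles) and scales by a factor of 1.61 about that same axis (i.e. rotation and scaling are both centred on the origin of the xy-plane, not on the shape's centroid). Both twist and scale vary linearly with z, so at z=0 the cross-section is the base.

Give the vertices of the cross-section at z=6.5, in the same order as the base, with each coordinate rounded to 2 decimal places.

t = z/height = 6.5/18 = 0.361111
s = 1 + (scale-1)·z/height = 1 + (1.61-1)·6.5/18 = 1.220278
θ = twist·z/height = 82°·6.5/18 = 29.6111° = 0.516811 rad
cos θ = 0.869399, sin θ = 0.494110 (intermediates below are computed at full precision and shown rounded to 5 d.p.)
v1: (-5,-2.5) → rotate → (-3.11172,-4.64405) → ×s → (-3.79716,-5.66703) → (-3.80,-5.67)
v2: (-0.5,-3.5) → rotate → (1.29469,-3.28995) → ×s → (1.57988,-4.01466) → (1.58,-4.01)
v3: (1,-2.5) → rotate → (2.10468,-1.67939) → ×s → (2.56829,-2.04932) → (2.57,-2.05)
v4: (2.5,4) → rotate → (0.19706,4.71287) → ×s → (0.24046,5.75101) → (0.24,5.75)
v5: (-5,5) → rotate → (-6.81755,1.87644) → ×s → (-8.31930,2.28978) → (-8.32,2.29)

Cross-section at z=6.5: (-3.80,-5.67) (1.58,-4.01) (2.57,-2.05) (0.24,5.75) (-8.32,2.29)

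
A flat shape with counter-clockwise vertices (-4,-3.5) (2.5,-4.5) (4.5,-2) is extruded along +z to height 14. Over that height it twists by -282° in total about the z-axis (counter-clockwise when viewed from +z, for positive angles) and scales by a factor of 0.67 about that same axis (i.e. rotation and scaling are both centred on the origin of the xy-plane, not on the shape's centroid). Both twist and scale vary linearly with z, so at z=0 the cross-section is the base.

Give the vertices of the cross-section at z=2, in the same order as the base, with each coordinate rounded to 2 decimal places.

t = z/height = 2/14 = 0.142857
s = 1 + (scale-1)·z/height = 1 + (0.67-1)·2/14 = 0.952857
θ = twist·z/height = -282°·2/14 = -40.2857° = -0.703118 rad
cos θ = 0.762830, sin θ = -0.646600 (intermediates below are computed at full precision and shown rounded to 5 d.p.)
v1: (-4,-3.5) → rotate → (-5.31442,-0.08351) → ×s → (-5.06388,-0.07957) → (-5.06,-0.08)
v2: (2.5,-4.5) → rotate → (-1.00262,-5.04923) → ×s → (-0.95536,-4.81120) → (-0.96,-4.81)
v3: (4.5,-2) → rotate → (2.13953,-4.43536) → ×s → (2.03867,-4.22626) → (2.04,-4.23)

Cross-section at z=2: (-5.06,-0.08) (-0.96,-4.81) (2.04,-4.23)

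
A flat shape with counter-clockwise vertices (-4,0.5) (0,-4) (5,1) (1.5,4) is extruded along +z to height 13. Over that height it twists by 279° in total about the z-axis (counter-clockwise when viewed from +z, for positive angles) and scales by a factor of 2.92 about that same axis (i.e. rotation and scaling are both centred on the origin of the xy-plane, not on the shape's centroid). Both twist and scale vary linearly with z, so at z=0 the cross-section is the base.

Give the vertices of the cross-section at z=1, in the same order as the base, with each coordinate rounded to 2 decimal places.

Cross-section at z=1: (-4.48,-1.15) (1.68,-4.27) (4.92,3.17) (-0.08,4.90)

t = z/height = 1/13 = 0.0769231
s = 1 + (scale-1)·z/height = 1 + (2.92-1)·1/13 = 1.147692
θ = twist·z/height = 279°·1/13 = 21.4615° = 0.374575 rad
cos θ = 0.930663, sin θ = 0.365877 (intermediates below are computed at full precision and shown rounded to 5 d.p.)
v1: (-4,0.5) → rotate → (-3.90559,-0.99817) → ×s → (-4.48242,-1.14560) → (-4.48,-1.15)
v2: (0,-4) → rotate → (1.46351,-3.72265) → ×s → (1.67965,-4.27246) → (1.68,-4.27)
v3: (5,1) → rotate → (4.28744,2.76005) → ×s → (4.92066,3.16768) → (4.92,3.17)
v4: (1.5,4) → rotate → (-0.06751,4.27147) → ×s → (-0.07748,4.90233) → (-0.08,4.90)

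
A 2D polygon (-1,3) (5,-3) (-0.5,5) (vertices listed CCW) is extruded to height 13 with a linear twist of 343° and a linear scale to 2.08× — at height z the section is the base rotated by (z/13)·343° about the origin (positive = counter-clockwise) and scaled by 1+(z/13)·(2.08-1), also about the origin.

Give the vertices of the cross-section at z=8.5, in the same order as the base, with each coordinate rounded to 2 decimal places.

Cross-section at z=8.5: (4.79,-2.47) (-9.68,-2.29) (6.57,-5.51)

t = z/height = 8.5/13 = 0.653846
s = 1 + (scale-1)·z/height = 1 + (2.08-1)·8.5/13 = 1.706154
θ = twist·z/height = 343°·8.5/13 = 224.2692° = 3.914236 rad
cos θ = -0.716068, sin θ = -0.698031 (intermediates below are computed at full precision and shown rounded to 5 d.p.)
v1: (-1,3) → rotate → (2.81016,-1.45017) → ×s → (4.79457,-2.47422) → (4.79,-2.47)
v2: (5,-3) → rotate → (-5.67443,-1.34195) → ×s → (-9.68145,-2.28958) → (-9.68,-2.29)
v3: (-0.5,5) → rotate → (3.84819,-3.23132) → ×s → (6.56560,-5.51313) → (6.57,-5.51)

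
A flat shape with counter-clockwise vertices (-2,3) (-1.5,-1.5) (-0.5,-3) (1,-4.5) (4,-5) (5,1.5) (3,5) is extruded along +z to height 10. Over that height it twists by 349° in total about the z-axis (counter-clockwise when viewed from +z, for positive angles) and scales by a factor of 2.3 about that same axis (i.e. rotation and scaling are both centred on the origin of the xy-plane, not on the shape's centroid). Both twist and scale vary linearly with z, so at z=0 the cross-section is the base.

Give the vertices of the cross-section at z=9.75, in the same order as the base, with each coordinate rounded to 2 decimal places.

Cross-section at z=9.75: (-1.97,7.93) (-4.35,-2.05) (-3.36,-6.02) (-1.31,-10.37) (4.71,-13.73) (11.82,-0.62) (10.23,8.38)

t = z/height = 9.75/10 = 0.975
s = 1 + (scale-1)·z/height = 1 + (2.3-1)·9.75/10 = 2.267500
θ = twist·z/height = 349°·9.75/10 = 340.2750° = 5.938919 rad
cos θ = 0.941323, sin θ = -0.337506 (intermediates below are computed at full precision and shown rounded to 5 d.p.)
v1: (-2,3) → rotate → (-0.87013,3.49898) → ×s → (-1.97302,7.93394) → (-1.97,7.93)
v2: (-1.5,-1.5) → rotate → (-1.91824,-0.90573) → ×s → (-4.34962,-2.05373) → (-4.35,-2.05)
v3: (-0.5,-3) → rotate → (-1.48318,-2.65522) → ×s → (-3.36311,-6.02070) → (-3.36,-6.02)
v4: (1,-4.5) → rotate → (-0.57745,-4.57346) → ×s → (-1.30938,-10.37032) → (-1.31,-10.37)
v5: (4,-5) → rotate → (2.07776,-6.05664) → ×s → (4.71133,-13.73343) → (4.71,-13.73)
v6: (5,1.5) → rotate → (5.21288,-0.27555) → ×s → (11.82020,-0.62480) → (11.82,-0.62)
v7: (3,5) → rotate → (4.51150,3.69410) → ×s → (10.22983,8.37637) → (10.23,8.38)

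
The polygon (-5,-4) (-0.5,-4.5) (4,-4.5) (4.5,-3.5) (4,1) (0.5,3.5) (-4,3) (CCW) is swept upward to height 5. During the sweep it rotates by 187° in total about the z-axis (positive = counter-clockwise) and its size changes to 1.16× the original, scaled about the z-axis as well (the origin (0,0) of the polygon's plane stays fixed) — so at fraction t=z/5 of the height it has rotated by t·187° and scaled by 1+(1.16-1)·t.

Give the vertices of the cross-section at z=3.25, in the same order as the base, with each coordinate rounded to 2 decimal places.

t = z/height = 3.25/5 = 0.65
s = 1 + (scale-1)·z/height = 1 + (1.16-1)·3.25/5 = 1.104000
θ = twist·z/height = 187°·3.25/5 = 121.5500° = 2.121448 rad
cos θ = -0.523242, sin θ = 0.852184 (intermediates below are computed at full precision and shown rounded to 5 d.p.)
v1: (-5,-4) → rotate → (6.02495,-2.16795) → ×s → (6.65154,-2.39342) → (6.65,-2.39)
v2: (-0.5,-4.5) → rotate → (4.09645,1.92850) → ×s → (4.52248,2.12906) → (4.52,2.13)
v3: (4,-4.5) → rotate → (1.74186,5.76333) → ×s → (1.92301,6.36271) → (1.92,6.36)
v4: (4.5,-3.5) → rotate → (0.62805,5.66618) → ×s → (0.69337,6.25546) → (0.69,6.26)
v5: (4,1) → rotate → (-2.94515,2.88549) → ×s → (-3.25145,3.18558) → (-3.25,3.19)
v6: (0.5,3.5) → rotate → (-3.24426,-1.40526) → ×s → (-3.58167,-1.55140) → (-3.58,-1.55)
v7: (-4,3) → rotate → (-0.46358,-4.97846) → ×s → (-0.51179,-5.49622) → (-0.51,-5.50)

Cross-section at z=3.25: (6.65,-2.39) (4.52,2.13) (1.92,6.36) (0.69,6.26) (-3.25,3.19) (-3.58,-1.55) (-0.51,-5.50)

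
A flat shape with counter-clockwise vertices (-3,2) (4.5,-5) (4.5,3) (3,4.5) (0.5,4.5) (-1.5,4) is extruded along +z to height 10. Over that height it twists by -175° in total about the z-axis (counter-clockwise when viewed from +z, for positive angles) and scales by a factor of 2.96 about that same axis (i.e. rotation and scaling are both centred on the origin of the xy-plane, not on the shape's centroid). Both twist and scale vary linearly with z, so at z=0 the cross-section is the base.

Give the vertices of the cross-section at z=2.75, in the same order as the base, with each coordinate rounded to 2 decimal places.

t = z/height = 2.75/10 = 0.275
s = 1 + (scale-1)·z/height = 1 + (2.96-1)·2.75/10 = 1.539000
θ = twist·z/height = -175°·2.75/10 = -48.1250° = -0.839940 rad
cos θ = 0.667508, sin θ = -0.744603 (intermediates below are computed at full precision and shown rounded to 5 d.p.)
v1: (-3,2) → rotate → (-0.51332,3.56882) → ×s → (-0.79000,5.49242) → (-0.79,5.49)
v2: (4.5,-5) → rotate → (-0.71923,-6.68825) → ×s → (-1.10689,-10.29322) → (-1.11,-10.29)
v3: (4.5,3) → rotate → (5.23759,-1.34819) → ×s → (8.06066,-2.07486) → (8.06,-2.07)
v4: (3,4.5) → rotate → (5.35324,0.76998) → ×s → (8.23863,1.18499) → (8.24,1.18)
v5: (0.5,4.5) → rotate → (3.68447,2.63148) → ×s → (5.67039,4.04985) → (5.67,4.05)
v6: (-1.5,4) → rotate → (1.97715,3.78694) → ×s → (3.04283,5.82809) → (3.04,5.83)

Cross-section at z=2.75: (-0.79,5.49) (-1.11,-10.29) (8.06,-2.07) (8.24,1.18) (5.67,4.05) (3.04,5.83)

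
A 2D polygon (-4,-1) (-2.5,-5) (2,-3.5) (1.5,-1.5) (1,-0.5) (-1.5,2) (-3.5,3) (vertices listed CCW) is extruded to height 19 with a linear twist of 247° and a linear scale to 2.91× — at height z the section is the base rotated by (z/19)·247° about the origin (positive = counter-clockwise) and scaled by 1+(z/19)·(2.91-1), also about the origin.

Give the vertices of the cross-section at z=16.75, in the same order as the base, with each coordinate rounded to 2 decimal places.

Cross-section at z=16.75: (6.85,8.69) (-2.91,14.72) (-9.99,4.14) (-5.65,0.72) (-2.94,-0.58) (6.47,-1.78) (12.36,-0.62)

t = z/height = 16.75/19 = 0.881579
s = 1 + (scale-1)·z/height = 1 + (2.91-1)·16.75/19 = 2.683816
θ = twist·z/height = 247°·16.75/19 = 217.7500° = 3.800454 rad
cos θ = -0.790690, sin θ = -0.612217 (intermediates below are computed at full precision and shown rounded to 5 d.p.)
v1: (-4,-1) → rotate → (2.55054,3.23956) → ×s → (6.84518,8.69438) → (6.85,8.69)
v2: (-2.5,-5) → rotate → (-1.08436,5.48399) → ×s → (-2.91023,14.71802) → (-2.91,14.72)
v3: (2,-3.5) → rotate → (-3.72414,1.54298) → ×s → (-9.99490,4.14107) → (-9.99,4.14)
v4: (1.5,-1.5) → rotate → (-2.10436,0.26771) → ×s → (-5.64772,0.71848) → (-5.65,0.72)
v5: (1,-0.5) → rotate → (-1.09680,-0.21687) → ×s → (-2.94360,-0.58205) → (-2.94,-0.58)
v6: (-1.5,2) → rotate → (2.41047,-0.66305) → ×s → (6.46925,-1.77951) → (6.47,-1.78)
v7: (-3.5,3) → rotate → (4.60407,-0.22931) → ×s → (12.35646,-0.61542) → (12.36,-0.62)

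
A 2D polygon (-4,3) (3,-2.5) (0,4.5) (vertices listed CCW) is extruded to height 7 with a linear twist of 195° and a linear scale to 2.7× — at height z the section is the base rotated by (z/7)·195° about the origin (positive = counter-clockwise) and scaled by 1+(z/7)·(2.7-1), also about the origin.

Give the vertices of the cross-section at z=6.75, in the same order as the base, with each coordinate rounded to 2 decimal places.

t = z/height = 6.75/7 = 0.964286
s = 1 + (scale-1)·z/height = 1 + (2.7-1)·6.75/7 = 2.639286
θ = twist·z/height = 195°·6.75/7 = 188.0357° = 3.281842 rad
cos θ = -0.990181, sin θ = -0.139790 (intermediates below are computed at full precision and shown rounded to 5 d.p.)
v1: (-4,3) → rotate → (4.38010,-2.41138) → ×s → (11.56032,-6.36433) → (11.56,-6.36)
v2: (3,-2.5) → rotate → (-3.32002,2.05608) → ×s → (-8.76248,5.42659) → (-8.76,5.43)
v3: (0,4.5) → rotate → (0.62906,-4.45582) → ×s → (1.66026,-11.76017) → (1.66,-11.76)

Cross-section at z=6.75: (11.56,-6.36) (-8.76,5.43) (1.66,-11.76)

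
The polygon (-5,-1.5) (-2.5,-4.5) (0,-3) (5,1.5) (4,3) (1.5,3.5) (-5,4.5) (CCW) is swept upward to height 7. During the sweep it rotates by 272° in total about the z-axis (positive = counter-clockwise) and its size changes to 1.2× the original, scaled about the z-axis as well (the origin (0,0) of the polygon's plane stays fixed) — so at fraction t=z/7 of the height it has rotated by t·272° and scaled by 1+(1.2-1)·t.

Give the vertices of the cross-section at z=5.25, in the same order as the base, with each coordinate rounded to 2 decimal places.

Cross-section at z=5.25: (4.55,3.91) (0.52,5.90) (-1.40,3.15) (-4.55,-3.91) (-2.80,-5.02) (0.06,-4.38) (7.36,-2.39)

t = z/height = 5.25/7 = 0.75
s = 1 + (scale-1)·z/height = 1 + (1.2-1)·5.25/7 = 1.150000
θ = twist·z/height = 272°·5.25/7 = 204.0000° = 3.560472 rad
cos θ = -0.913545, sin θ = -0.406737 (intermediates below are computed at full precision and shown rounded to 5 d.p.)
v1: (-5,-1.5) → rotate → (3.95762,3.40400) → ×s → (4.55127,3.91460) → (4.55,3.91)
v2: (-2.5,-4.5) → rotate → (0.45355,5.12780) → ×s → (0.52158,5.89697) → (0.52,5.90)
v3: (0,-3) → rotate → (-1.22021,2.74064) → ×s → (-1.40324,3.15173) → (-1.40,3.15)
v4: (5,1.5) → rotate → (-3.95762,-3.40400) → ×s → (-4.55127,-3.91460) → (-4.55,-3.91)
v5: (4,3) → rotate → (-2.43397,-4.36758) → ×s → (-2.79907,-5.02272) → (-2.80,-5.02)
v6: (1.5,3.5) → rotate → (0.05326,-3.80751) → ×s → (0.06125,-4.37864) → (0.06,-4.38)
v7: (-5,4.5) → rotate → (6.39804,-2.07727) → ×s → (7.35775,-2.38886) → (7.36,-2.39)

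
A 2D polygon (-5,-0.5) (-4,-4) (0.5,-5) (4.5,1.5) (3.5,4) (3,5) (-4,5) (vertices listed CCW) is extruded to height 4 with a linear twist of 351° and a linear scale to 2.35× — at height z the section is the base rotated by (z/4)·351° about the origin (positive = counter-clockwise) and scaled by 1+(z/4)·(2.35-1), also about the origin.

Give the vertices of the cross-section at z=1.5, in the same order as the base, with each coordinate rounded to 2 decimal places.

Cross-section at z=1.5: (5.57,-5.13) (8.51,-0.50) (5.13,5.57) (-6.19,3.57) (-8.01,-0.06) (-8.63,-1.62) (-1.63,-9.51)

t = z/height = 1.5/4 = 0.375
s = 1 + (scale-1)·z/height = 1 + (2.35-1)·1.5/4 = 1.506250
θ = twist·z/height = 351°·1.5/4 = 131.6250° = 2.297290 rad
cos θ = -0.664252, sin θ = 0.747508 (intermediates below are computed at full precision and shown rounded to 5 d.p.)
v1: (-5,-0.5) → rotate → (3.69502,-3.40542) → ×s → (5.56562,-5.12941) → (5.57,-5.13)
v2: (-4,-4) → rotate → (5.64704,-0.33302) → ×s → (8.50586,-0.50162) → (8.51,-0.50)
v3: (0.5,-5) → rotate → (3.40542,3.69502) → ×s → (5.12941,5.56562) → (5.13,5.57)
v4: (4.5,1.5) → rotate → (-4.11040,2.36741) → ×s → (-6.19129,3.56591) → (-6.19,3.57)
v5: (3.5,4) → rotate → (-5.31492,-0.04073) → ×s → (-8.00559,-0.06135) → (-8.01,-0.06)
v6: (3,5) → rotate → (-5.73030,-1.07874) → ×s → (-8.63126,-1.62485) → (-8.63,-1.62)
v7: (-4,5) → rotate → (-1.08053,-6.31130) → ×s → (-1.62755,-9.50639) → (-1.63,-9.51)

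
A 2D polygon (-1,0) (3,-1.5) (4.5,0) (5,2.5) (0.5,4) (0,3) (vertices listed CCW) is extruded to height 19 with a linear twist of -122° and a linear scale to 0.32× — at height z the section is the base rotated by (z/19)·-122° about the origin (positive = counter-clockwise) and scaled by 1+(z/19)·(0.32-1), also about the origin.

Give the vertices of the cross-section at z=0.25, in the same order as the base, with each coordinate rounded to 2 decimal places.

t = z/height = 0.25/19 = 0.0131579
s = 1 + (scale-1)·z/height = 1 + (0.32-1)·0.25/19 = 0.991053
θ = twist·z/height = -122°·0.25/19 = -1.6053° = -0.028017 rad
cos θ = 0.999608, sin θ = -0.028013 (intermediates below are computed at full precision and shown rounded to 5 d.p.)
v1: (-1,0) → rotate → (-0.99961,0.02801) → ×s → (-0.99066,0.02776) → (-0.99,0.03)
v2: (3,-1.5) → rotate → (2.95680,-1.58345) → ×s → (2.93035,-1.56928) → (2.93,-1.57)
v3: (4.5,0) → rotate → (4.49823,-0.12606) → ×s → (4.45799,-0.12493) → (4.46,-0.12)
v4: (5,2.5) → rotate → (5.06807,2.35895) → ×s → (5.02273,2.33785) → (5.02,2.34)
v5: (0.5,4) → rotate → (0.61186,3.98442) → ×s → (0.60638,3.94877) → (0.61,3.95)
v6: (0,3) → rotate → (0.08404,2.99882) → ×s → (0.08329,2.97199) → (0.08,2.97)

Cross-section at z=0.25: (-0.99,0.03) (2.93,-1.57) (4.46,-0.12) (5.02,2.34) (0.61,3.95) (0.08,2.97)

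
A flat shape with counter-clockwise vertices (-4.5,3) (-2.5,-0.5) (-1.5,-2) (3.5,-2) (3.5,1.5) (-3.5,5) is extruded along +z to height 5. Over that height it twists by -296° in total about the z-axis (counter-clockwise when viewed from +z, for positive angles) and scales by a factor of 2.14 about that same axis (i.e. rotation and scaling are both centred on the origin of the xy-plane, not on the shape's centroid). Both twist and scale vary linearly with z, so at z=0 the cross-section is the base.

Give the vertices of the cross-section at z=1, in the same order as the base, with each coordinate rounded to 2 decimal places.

Cross-section at z=1: (0.33,6.63) (-2.10,2.32) (-3.05,0.32) (0.09,-4.95) (3.78,-2.75) (3.07,6.84)

t = z/height = 1/5 = 0.2
s = 1 + (scale-1)·z/height = 1 + (2.14-1)·1/5 = 1.228000
θ = twist·z/height = -296°·1/5 = -59.2000° = -1.033235 rad
cos θ = 0.512043, sin θ = -0.858960 (intermediates below are computed at full precision and shown rounded to 5 d.p.)
v1: (-4.5,3) → rotate → (0.27269,5.40145) → ×s → (0.33486,6.63298) → (0.33,6.63)
v2: (-2.5,-0.5) → rotate → (-1.70959,1.89138) → ×s → (-2.09937,2.32261) → (-2.10,2.32)
v3: (-1.5,-2) → rotate → (-2.48598,0.26435) → ×s → (-3.05279,0.32463) → (-3.05,0.32)
v4: (3.5,-2) → rotate → (0.07423,-4.03045) → ×s → (0.09115,-4.94939) → (0.09,-4.95)
v5: (3.5,1.5) → rotate → (3.08059,-2.23830) → ×s → (3.78296,-2.74863) → (3.78,-2.75)
v6: (-3.5,5) → rotate → (2.50265,5.56657) → ×s → (3.07325,6.83575) → (3.07,6.84)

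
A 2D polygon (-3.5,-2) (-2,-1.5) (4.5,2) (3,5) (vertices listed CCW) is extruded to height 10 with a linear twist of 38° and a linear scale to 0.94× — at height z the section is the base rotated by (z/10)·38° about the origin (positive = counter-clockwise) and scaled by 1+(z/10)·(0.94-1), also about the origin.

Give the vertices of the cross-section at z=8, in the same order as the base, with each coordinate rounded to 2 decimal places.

Cross-section at z=8: (-1.91,-3.33) (-0.92,-2.20) (2.73,3.81) (0.05,5.55)

t = z/height = 8/10 = 0.8
s = 1 + (scale-1)·z/height = 1 + (0.94-1)·8/10 = 0.952000
θ = twist·z/height = 38°·8/10 = 30.4000° = 0.530580 rad
cos θ = 0.862514, sin θ = 0.506034 (intermediates below are computed at full precision and shown rounded to 5 d.p.)
v1: (-3.5,-2) → rotate → (-2.00673,-3.49615) → ×s → (-1.91041,-3.32833) → (-1.91,-3.33)
v2: (-2,-1.5) → rotate → (-0.96598,-2.30584) → ×s → (-0.91961,-2.19516) → (-0.92,-2.20)
v3: (4.5,2) → rotate → (2.86924,4.00218) → ×s → (2.73152,3.81007) → (2.73,3.81)
v4: (3,5) → rotate → (0.05737,5.83067) → ×s → (0.05462,5.55080) → (0.05,5.55)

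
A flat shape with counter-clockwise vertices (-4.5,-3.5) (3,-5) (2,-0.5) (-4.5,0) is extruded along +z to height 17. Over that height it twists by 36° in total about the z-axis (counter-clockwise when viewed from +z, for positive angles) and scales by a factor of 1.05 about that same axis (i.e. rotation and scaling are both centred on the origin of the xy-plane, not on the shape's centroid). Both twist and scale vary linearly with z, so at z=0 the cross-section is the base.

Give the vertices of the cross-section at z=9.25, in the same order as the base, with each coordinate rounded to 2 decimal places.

t = z/height = 9.25/17 = 0.544118
s = 1 + (scale-1)·z/height = 1 + (1.05-1)·9.25/17 = 1.027206
θ = twist·z/height = 36°·9.25/17 = 19.5882° = 0.341879 rad
cos θ = 0.942126, sin θ = 0.335258 (intermediates below are computed at full precision and shown rounded to 5 d.p.)
v1: (-4.5,-3.5) → rotate → (-3.06616,-4.80610) → ×s → (-3.14958,-4.93686) → (-3.15,-4.94)
v2: (3,-5) → rotate → (4.50267,-3.70486) → ×s → (4.62517,-3.80565) → (4.63,-3.81)
v3: (2,-0.5) → rotate → (2.05188,0.19945) → ×s → (2.10770,0.20488) → (2.11,0.20)
v4: (-4.5,0) → rotate → (-4.23957,-1.50866) → ×s → (-4.35491,-1.54971) → (-4.35,-1.55)

Cross-section at z=9.25: (-3.15,-4.94) (4.63,-3.81) (2.11,0.20) (-4.35,-1.55)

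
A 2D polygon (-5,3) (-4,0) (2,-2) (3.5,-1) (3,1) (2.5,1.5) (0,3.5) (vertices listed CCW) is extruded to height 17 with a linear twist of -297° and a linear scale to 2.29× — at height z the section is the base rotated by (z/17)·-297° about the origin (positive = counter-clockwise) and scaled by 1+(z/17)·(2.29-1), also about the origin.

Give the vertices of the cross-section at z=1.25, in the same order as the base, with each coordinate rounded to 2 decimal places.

t = z/height = 1.25/17 = 0.0735294
s = 1 + (scale-1)·z/height = 1 + (2.29-1)·1.25/17 = 1.094853
θ = twist·z/height = -297°·1.25/17 = -21.8382° = -0.381149 rad
cos θ = 0.928238, sin θ = -0.371987 (intermediates below are computed at full precision and shown rounded to 5 d.p.)
v1: (-5,3) → rotate → (-3.52523,4.64465) → ×s → (-3.85961,5.08521) → (-3.86,5.09)
v2: (-4,0) → rotate → (-3.71295,1.48795) → ×s → (-4.06514,1.62909) → (-4.07,1.63)
v3: (2,-2) → rotate → (1.11250,-2.60045) → ×s → (1.21802,-2.84711) → (1.22,-2.85)
v4: (3.5,-1) → rotate → (2.87684,-2.23019) → ×s → (3.14972,-2.44173) → (3.15,-2.44)
v5: (3,1) → rotate → (3.15670,-0.18772) → ×s → (3.45612,-0.20553) → (3.46,-0.21)
v6: (2.5,1.5) → rotate → (2.87858,0.46239) → ×s → (3.15162,0.50625) → (3.15,0.51)
v7: (0,3.5) → rotate → (1.30196,3.24883) → ×s → (1.42545,3.55699) → (1.43,3.56)

Cross-section at z=1.25: (-3.86,5.09) (-4.07,1.63) (1.22,-2.85) (3.15,-2.44) (3.46,-0.21) (3.15,0.51) (1.43,3.56)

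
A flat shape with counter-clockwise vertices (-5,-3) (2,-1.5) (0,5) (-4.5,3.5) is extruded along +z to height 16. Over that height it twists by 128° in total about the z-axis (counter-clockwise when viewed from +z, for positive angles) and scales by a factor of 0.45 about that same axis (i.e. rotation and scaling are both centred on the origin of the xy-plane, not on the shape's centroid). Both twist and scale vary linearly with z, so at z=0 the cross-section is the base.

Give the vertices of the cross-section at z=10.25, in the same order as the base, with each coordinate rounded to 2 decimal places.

t = z/height = 10.25/16 = 0.640625
s = 1 + (scale-1)·z/height = 1 + (0.45-1)·10.25/16 = 0.647656
θ = twist·z/height = 128°·10.25/16 = 82.0000° = 1.431170 rad
cos θ = 0.139173, sin θ = 0.990268 (intermediates below are computed at full precision and shown rounded to 5 d.p.)
v1: (-5,-3) → rotate → (2.27494,-5.36886) → ×s → (1.47338,-3.47718) → (1.47,-3.48)
v2: (2,-1.5) → rotate → (1.76375,1.77178) → ×s → (1.14230,1.14750) → (1.14,1.15)
v3: (0,5) → rotate → (-4.95134,0.69587) → ×s → (-3.20677,0.45068) → (-3.21,0.45)
v4: (-4.5,3.5) → rotate → (-4.09222,-3.96910) → ×s → (-2.65035,-2.57061) → (-2.65,-2.57)

Cross-section at z=10.25: (1.47,-3.48) (1.14,1.15) (-3.21,0.45) (-2.65,-2.57)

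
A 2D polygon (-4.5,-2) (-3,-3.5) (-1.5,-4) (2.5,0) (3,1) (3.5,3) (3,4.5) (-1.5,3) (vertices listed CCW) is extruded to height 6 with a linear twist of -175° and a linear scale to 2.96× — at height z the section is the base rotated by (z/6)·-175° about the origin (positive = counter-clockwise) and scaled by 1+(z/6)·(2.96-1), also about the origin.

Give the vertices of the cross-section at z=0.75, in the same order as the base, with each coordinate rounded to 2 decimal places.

Cross-section at z=0.75: (-6.13,-0.22) (-5.09,-2.65) (-3.59,-3.93) (2.89,-1.16) (3.93,-0.24) (5.44,1.84) (5.55,3.81) (-0.34,4.16)

t = z/height = 0.75/6 = 0.125
s = 1 + (scale-1)·z/height = 1 + (2.96-1)·0.75/6 = 1.245000
θ = twist·z/height = -175°·0.75/6 = -21.8750° = -0.381791 rad
cos θ = 0.927999, sin θ = -0.372583 (intermediates below are computed at full precision and shown rounded to 5 d.p.)
v1: (-4.5,-2) → rotate → (-4.92116,-0.17937) → ×s → (-6.12685,-0.22332) → (-6.13,-0.22)
v2: (-3,-3.5) → rotate → (-4.08804,-2.13025) → ×s → (-5.08961,-2.65216) → (-5.09,-2.65)
v3: (-1.5,-4) → rotate → (-2.88233,-3.15312) → ×s → (-3.58850,-3.92564) → (-3.59,-3.93)
v4: (2.5,0) → rotate → (2.32000,-0.93146) → ×s → (2.88840,-1.15966) → (2.89,-1.16)
v5: (3,1) → rotate → (3.15658,-0.18975) → ×s → (3.92994,-0.23624) → (3.93,-0.24)
v6: (3.5,3) → rotate → (4.36574,1.47996) → ×s → (5.43535,1.84255) → (5.44,1.84)
v7: (3,4.5) → rotate → (4.46062,3.05825) → ×s → (5.55347,3.80752) → (5.55,3.81)
v8: (-1.5,3) → rotate → (-0.27425,3.34287) → ×s → (-0.34144,4.16187) → (-0.34,4.16)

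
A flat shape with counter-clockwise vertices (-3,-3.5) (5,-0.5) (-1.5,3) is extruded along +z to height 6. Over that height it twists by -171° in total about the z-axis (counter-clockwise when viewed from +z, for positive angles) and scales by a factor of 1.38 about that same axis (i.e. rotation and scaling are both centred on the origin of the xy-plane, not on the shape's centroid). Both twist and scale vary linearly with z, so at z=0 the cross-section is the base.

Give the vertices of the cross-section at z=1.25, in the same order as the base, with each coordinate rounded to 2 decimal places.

Cross-section at z=1.25: (-4.83,-1.18) (4.07,-3.58) (0.57,3.57)

t = z/height = 1.25/6 = 0.208333
s = 1 + (scale-1)·z/height = 1 + (1.38-1)·1.25/6 = 1.079167
θ = twist·z/height = -171°·1.25/6 = -35.6250° = -0.621774 rad
cos θ = 0.812847, sin θ = -0.582478 (intermediates below are computed at full precision and shown rounded to 5 d.p.)
v1: (-3,-3.5) → rotate → (-4.47721,-1.09753) → ×s → (-4.83166,-1.18442) → (-4.83,-1.18)
v2: (5,-0.5) → rotate → (3.77299,-3.31881) → ×s → (4.07169,-3.58155) → (4.07,-3.58)
v3: (-1.5,3) → rotate → (0.52816,3.31226) → ×s → (0.56998,3.57448) → (0.57,3.57)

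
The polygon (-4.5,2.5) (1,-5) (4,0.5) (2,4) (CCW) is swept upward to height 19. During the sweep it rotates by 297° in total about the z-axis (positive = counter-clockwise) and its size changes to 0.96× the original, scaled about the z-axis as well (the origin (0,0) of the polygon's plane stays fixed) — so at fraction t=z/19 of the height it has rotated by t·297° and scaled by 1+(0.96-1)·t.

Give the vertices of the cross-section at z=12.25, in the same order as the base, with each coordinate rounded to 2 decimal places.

Cross-section at z=12.25: (4.78,-1.51) (-1.92,4.58) (-3.72,-1.25) (-1.13,-4.21)

t = z/height = 12.25/19 = 0.644737
s = 1 + (scale-1)·z/height = 1 + (0.96-1)·12.25/19 = 0.974211
θ = twist·z/height = 297°·12.25/19 = 191.4868° = 3.342076 rad
cos θ = -0.979970, sin θ = -0.199143 (intermediates below are computed at full precision and shown rounded to 5 d.p.)
v1: (-4.5,2.5) → rotate → (4.90772,-1.55378) → ×s → (4.78116,-1.51371) → (4.78,-1.51)
v2: (1,-5) → rotate → (-1.97568,4.70071) → ×s → (-1.92473,4.57948) → (-1.92,4.58)
v3: (4,0.5) → rotate → (-3.82031,-1.28656) → ×s → (-3.72179,-1.25338) → (-3.72,-1.25)
v4: (2,4) → rotate → (-1.16337,-4.31817) → ×s → (-1.13337,-4.20680) → (-1.13,-4.21)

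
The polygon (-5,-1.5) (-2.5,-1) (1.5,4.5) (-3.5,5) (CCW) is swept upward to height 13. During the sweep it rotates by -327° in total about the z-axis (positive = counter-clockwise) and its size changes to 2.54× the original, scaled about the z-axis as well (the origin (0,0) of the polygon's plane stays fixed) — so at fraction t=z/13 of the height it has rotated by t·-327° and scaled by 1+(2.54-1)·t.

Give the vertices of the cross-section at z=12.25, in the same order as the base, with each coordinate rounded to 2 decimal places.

Cross-section at z=12.25: (-4.68,-11.91) (-1.86,-6.33) (-6.41,9.70) (-14.94,0.82)

t = z/height = 12.25/13 = 0.942308
s = 1 + (scale-1)·z/height = 1 + (2.54-1)·12.25/13 = 2.451154
θ = twist·z/height = -327°·12.25/13 = -308.1346° = -5.377964 rad
cos θ = 0.617511, sin θ = 0.786562 (intermediates below are computed at full precision and shown rounded to 5 d.p.)
v1: (-5,-1.5) → rotate → (-1.90771,-4.85908) → ×s → (-4.67610,-11.91035) → (-4.68,-11.91)
v2: (-2.5,-1) → rotate → (-0.75722,-2.58392) → ×s → (-1.85605,-6.33358) → (-1.86,-6.33)
v3: (1.5,4.5) → rotate → (-2.61326,3.95864) → ×s → (-6.40551,9.70324) → (-6.41,9.70)
v4: (-3.5,5) → rotate → (-6.09410,0.33459) → ×s → (-14.93758,0.82013) → (-14.94,0.82)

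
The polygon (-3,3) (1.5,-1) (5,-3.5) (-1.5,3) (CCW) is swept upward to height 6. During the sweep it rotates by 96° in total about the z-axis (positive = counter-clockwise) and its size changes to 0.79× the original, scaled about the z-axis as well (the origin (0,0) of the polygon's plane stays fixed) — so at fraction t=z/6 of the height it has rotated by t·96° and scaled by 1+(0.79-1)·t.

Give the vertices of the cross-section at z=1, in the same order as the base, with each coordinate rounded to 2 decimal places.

Cross-section at z=1: (-3.58,1.98) (1.66,-0.53) (5.57,-1.92) (-2.19,2.38)

t = z/height = 1/6 = 0.166667
s = 1 + (scale-1)·z/height = 1 + (0.79-1)·1/6 = 0.965000
θ = twist·z/height = 96°·1/6 = 16.0000° = 0.279253 rad
cos θ = 0.961262, sin θ = 0.275637 (intermediates below are computed at full precision and shown rounded to 5 d.p.)
v1: (-3,3) → rotate → (-3.71070,2.05687) → ×s → (-3.58082,1.98488) → (-3.58,1.98)
v2: (1.5,-1) → rotate → (1.71753,-0.54781) → ×s → (1.65742,-0.52863) → (1.66,-0.53)
v3: (5,-3.5) → rotate → (5.77104,-1.98623) → ×s → (5.56905,-1.91671) → (5.57,-1.92)
v4: (-1.5,3) → rotate → (-2.26880,2.47033) → ×s → (-2.18940,2.38387) → (-2.19,2.38)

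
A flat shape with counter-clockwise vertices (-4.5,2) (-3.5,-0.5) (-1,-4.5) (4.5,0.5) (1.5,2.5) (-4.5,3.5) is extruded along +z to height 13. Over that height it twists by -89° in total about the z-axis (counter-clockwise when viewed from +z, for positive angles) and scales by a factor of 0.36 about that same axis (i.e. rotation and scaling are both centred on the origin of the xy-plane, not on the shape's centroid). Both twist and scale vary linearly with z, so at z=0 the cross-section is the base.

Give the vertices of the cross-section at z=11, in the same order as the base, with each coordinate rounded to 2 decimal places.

t = z/height = 11/13 = 0.846154
s = 1 + (scale-1)·z/height = 1 + (0.36-1)·11/13 = 0.458462
θ = twist·z/height = -89°·11/13 = -75.3077° = -1.314367 rad
cos θ = 0.253628, sin θ = -0.967302 (intermediates below are computed at full precision and shown rounded to 5 d.p.)
v1: (-4.5,2) → rotate → (0.79328,4.86011) → ×s → (0.36369,2.22818) → (0.36,2.23)
v2: (-3.5,-0.5) → rotate → (-1.37135,3.25874) → ×s → (-0.62871,1.49401) → (-0.63,1.49)
v3: (-1,-4.5) → rotate → (-4.60649,-0.17402) → ×s → (-2.11190,-0.07978) → (-2.11,-0.08)
v4: (4.5,0.5) → rotate → (1.62498,-4.22604) → ×s → (0.74499,-1.93748) → (0.74,-1.94)
v5: (1.5,2.5) → rotate → (2.79870,-0.81688) → ×s → (1.28309,-0.37451) → (1.28,-0.37)
v6: (-4.5,3.5) → rotate → (2.24423,5.24056) → ×s → (1.02889,2.40259) → (1.03,2.40)

Cross-section at z=11: (0.36,2.23) (-0.63,1.49) (-2.11,-0.08) (0.74,-1.94) (1.28,-0.37) (1.03,2.40)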